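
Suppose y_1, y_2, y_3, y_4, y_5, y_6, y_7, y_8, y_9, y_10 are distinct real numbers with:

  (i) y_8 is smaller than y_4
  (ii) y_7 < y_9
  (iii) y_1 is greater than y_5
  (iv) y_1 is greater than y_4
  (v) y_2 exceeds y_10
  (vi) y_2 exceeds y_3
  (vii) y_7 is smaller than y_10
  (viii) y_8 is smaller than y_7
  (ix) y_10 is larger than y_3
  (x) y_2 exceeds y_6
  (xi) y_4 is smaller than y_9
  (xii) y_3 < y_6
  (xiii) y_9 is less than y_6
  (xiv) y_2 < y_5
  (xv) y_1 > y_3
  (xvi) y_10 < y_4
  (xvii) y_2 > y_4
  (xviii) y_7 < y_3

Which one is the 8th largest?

Piecing the relations together gives one ordering: y_8 < y_7 < y_3 < y_10 < y_4 < y_9 < y_6 < y_2 < y_5 < y_1.
The 8th largest is y_3.

y_3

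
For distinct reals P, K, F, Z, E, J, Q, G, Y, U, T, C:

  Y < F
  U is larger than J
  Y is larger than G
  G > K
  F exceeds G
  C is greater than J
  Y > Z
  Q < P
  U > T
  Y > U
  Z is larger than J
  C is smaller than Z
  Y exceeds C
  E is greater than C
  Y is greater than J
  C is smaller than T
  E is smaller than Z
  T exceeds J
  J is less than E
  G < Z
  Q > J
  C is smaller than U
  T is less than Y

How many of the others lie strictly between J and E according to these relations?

1

The relations place J below E. An element lies strictly between them when it is forced above J and also forced below E.
Above J: {C, T, U, Z, Y, Q, F, P}. Below E: {C}.
Intersection: {C} — 1.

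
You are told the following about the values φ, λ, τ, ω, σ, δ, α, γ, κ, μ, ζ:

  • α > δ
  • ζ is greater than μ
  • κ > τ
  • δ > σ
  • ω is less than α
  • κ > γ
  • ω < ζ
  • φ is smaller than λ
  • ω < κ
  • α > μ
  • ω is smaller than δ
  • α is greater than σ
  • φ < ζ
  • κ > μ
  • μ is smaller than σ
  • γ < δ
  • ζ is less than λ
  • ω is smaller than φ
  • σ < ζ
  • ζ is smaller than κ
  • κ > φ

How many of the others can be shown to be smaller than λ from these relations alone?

The elements the relations force below λ are μ, ω, σ, φ, ζ — no chain reaches any other.
That is 5.

5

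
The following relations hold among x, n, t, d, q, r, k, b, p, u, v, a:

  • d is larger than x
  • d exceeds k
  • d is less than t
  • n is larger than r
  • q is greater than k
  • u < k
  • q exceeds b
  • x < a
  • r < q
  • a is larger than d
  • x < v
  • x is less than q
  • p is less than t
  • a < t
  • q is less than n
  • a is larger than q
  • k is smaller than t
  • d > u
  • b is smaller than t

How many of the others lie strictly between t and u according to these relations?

Chaining upward from u reaches: k, d, q, a, n.
Chaining downward from t reaches: x, k, p, d, b, r, q, a.
Strictly between u and t are those in both lists: k, d, q, a — 4 elements.

4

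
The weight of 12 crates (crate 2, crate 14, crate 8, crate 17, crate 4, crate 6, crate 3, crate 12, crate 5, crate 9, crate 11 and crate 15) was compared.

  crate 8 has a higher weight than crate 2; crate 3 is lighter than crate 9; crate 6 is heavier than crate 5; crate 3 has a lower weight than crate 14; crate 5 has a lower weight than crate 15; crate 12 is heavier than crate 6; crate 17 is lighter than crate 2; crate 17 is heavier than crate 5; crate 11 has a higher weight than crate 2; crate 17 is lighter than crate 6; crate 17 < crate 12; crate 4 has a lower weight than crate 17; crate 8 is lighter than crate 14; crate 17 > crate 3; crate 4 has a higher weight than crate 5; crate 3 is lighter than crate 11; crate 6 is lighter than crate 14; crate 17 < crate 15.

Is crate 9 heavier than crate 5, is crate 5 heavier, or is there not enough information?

undetermined

Following every chain through crate 5: above crate 5 we get crate 4, crate 17, crate 2, crate 8, crate 6, crate 12, crate 15, crate 14, crate 11.
crate 9 is not reached, and no chain runs the other way from crate 9 to crate 5.
So the given relations leave the order of crate 5 and crate 9 undetermined.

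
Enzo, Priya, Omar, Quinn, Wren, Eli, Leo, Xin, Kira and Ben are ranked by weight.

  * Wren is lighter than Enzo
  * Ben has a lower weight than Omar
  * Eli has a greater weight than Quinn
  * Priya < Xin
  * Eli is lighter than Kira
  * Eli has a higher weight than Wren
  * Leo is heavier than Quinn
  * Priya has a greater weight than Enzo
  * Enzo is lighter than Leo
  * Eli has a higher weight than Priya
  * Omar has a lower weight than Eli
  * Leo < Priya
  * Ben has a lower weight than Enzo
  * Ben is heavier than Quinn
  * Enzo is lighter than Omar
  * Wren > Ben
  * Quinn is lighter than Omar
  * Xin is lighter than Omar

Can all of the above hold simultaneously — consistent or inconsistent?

consistent

Every relation is compatible with Quinn < Ben < Wren < Enzo < Leo < Priya < Xin < Omar < Eli < Kira; the set is consistent.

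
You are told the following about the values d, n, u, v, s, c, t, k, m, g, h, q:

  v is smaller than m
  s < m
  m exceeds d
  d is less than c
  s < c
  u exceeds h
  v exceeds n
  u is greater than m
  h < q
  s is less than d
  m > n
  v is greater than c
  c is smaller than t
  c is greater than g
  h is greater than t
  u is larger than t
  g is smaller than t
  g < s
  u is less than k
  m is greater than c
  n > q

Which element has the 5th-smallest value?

t

Piecing the relations together gives one ordering: g < s < d < c < t < h < q < n < v < m < u < k.
Counting 5 from the smallest end gives t.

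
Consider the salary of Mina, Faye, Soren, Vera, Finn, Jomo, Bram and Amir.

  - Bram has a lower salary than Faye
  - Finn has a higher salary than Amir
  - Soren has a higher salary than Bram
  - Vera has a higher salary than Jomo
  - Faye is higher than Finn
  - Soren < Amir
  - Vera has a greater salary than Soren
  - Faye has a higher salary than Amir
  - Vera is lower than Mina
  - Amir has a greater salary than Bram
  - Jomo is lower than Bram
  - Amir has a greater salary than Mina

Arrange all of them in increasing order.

Jomo < Bram < Soren < Vera < Mina < Amir < Finn < Faye

The consecutive links are each given: Jomo < Bram; Bram < Soren; Soren < Vera; Vera < Mina; Mina < Amir; Amir < Finn; Finn < Faye.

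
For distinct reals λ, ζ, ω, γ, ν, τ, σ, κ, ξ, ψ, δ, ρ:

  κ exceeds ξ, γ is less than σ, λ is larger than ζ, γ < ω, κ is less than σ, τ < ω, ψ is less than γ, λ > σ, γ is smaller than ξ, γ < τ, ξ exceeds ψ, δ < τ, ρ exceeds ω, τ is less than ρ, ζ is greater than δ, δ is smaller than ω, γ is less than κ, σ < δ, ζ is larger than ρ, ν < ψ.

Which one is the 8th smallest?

The consecutive relations fix a unique order: ν < ψ < γ < ξ < κ < σ < δ < τ < ω < ρ < ζ < λ.
Counting 8 from the smallest end gives τ.

τ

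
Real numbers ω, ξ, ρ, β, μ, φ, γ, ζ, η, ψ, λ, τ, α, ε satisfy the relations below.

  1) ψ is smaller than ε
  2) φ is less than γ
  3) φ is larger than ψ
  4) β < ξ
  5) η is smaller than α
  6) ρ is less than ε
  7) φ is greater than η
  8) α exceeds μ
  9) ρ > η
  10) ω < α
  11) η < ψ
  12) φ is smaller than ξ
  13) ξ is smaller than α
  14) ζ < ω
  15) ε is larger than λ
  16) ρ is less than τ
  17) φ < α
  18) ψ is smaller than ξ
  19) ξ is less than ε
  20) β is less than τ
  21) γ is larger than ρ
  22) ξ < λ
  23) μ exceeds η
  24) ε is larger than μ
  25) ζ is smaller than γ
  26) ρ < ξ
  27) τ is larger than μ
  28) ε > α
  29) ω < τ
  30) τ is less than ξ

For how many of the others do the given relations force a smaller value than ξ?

9

From ξ the given relations immediately reach ρ, ψ, β, φ, τ.
From those, η, ω, μ — 8 in total.
From those, ζ — 9 in total.
Nothing else is reachable below ξ; 9 in all.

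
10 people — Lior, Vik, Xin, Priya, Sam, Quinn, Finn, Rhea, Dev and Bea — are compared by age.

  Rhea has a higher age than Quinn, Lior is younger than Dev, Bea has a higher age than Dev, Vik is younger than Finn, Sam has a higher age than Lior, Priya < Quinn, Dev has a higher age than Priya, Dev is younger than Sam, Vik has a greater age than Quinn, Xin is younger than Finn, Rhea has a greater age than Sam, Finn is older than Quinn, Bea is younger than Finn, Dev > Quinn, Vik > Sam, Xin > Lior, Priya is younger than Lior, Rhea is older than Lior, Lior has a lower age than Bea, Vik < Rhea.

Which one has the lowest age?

Chaining upward from Priya: directly above it, Lior, Quinn, Dev; then Bea, Sam, Xin, Vik, Rhea, Finn.
That covers every other element, and nothing is given below Priya, so Priya is the lowest age.

Priya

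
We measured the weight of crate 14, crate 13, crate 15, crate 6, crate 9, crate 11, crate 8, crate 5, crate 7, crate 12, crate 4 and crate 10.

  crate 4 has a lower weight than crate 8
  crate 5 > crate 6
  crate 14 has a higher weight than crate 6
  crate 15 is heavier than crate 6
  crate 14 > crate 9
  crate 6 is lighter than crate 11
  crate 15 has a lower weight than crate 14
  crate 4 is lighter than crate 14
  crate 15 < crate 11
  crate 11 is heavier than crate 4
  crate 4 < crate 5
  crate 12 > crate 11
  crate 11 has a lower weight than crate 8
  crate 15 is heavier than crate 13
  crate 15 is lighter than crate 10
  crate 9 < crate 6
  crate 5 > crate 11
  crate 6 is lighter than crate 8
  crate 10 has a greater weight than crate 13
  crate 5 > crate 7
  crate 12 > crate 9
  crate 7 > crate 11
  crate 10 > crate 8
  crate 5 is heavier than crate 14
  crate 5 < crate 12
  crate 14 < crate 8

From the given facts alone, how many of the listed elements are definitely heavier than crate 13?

8

From crate 13 the given relations immediately reach crate 15, crate 10.
From those, crate 14, crate 11 — 4 in total.
From those, crate 7, crate 5, crate 8, crate 12 — 8 in total.
Nothing else is reachable above crate 13; 8 in all.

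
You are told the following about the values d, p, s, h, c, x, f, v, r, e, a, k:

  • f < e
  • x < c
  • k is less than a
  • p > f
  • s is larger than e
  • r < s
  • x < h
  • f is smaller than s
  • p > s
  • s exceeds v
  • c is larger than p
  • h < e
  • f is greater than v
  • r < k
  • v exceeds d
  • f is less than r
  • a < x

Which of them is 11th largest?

Piecing the relations together gives one ordering: d < v < f < r < k < a < x < h < e < s < p < c.
The 11th largest is v.

v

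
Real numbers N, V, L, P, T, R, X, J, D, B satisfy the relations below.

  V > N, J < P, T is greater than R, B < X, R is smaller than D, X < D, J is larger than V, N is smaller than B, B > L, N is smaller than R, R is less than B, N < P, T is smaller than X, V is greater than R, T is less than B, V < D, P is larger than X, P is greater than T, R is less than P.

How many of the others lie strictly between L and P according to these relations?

2

The relations place L below P. An element lies strictly between them when it is forced above L and also forced below P.
Above L: {B, X, D}. Below P: {N, R, T, B, V, J, X}.
Intersection: {B, X} — 2.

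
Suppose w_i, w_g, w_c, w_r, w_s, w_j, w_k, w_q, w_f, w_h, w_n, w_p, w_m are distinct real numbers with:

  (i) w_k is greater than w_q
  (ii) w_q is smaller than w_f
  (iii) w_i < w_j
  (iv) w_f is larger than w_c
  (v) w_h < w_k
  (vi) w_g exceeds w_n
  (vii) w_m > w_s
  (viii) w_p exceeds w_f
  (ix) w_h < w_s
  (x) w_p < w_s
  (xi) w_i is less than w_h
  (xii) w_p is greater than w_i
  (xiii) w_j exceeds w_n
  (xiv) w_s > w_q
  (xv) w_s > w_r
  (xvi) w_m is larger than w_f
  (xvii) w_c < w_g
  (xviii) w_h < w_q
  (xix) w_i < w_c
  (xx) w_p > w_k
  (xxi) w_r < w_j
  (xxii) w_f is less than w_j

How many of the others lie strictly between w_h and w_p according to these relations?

3

The relations place w_h below w_p. An element lies strictly between them when it is forced above w_h and also forced below w_p.
Above w_h: {w_q, w_k, w_f, w_s, w_j, w_m}. Below w_p: {w_i, w_q, w_k, w_c, w_f}.
Intersection: {w_q, w_k, w_f} — 3.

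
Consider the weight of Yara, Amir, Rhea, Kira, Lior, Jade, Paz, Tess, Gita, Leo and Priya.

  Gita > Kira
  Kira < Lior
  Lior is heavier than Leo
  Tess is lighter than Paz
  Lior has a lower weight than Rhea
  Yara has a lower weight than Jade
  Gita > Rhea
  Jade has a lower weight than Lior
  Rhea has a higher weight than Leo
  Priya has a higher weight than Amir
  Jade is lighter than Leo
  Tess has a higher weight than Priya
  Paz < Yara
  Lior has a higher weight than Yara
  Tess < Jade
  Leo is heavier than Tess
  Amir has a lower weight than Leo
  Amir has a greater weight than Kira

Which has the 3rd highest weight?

Lior

Piecing the relations together gives one ordering: Kira < Amir < Priya < Tess < Paz < Yara < Jade < Leo < Lior < Rhea < Gita.
The 3rd largest is Lior.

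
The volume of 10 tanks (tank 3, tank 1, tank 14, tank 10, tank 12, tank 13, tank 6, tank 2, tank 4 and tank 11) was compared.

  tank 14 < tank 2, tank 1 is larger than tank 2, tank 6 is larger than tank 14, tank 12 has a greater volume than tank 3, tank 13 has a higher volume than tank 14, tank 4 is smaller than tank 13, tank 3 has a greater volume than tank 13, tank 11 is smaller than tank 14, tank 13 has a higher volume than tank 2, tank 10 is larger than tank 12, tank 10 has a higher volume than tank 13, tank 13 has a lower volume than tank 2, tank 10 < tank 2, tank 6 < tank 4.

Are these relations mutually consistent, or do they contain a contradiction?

inconsistent

Chaining the given relations yields tank 13 < tank 3 < tank 12 < tank 10 < tank 2, so tank 13 < tank 2. But one relation states tank 2 < tank 13. These cannot both hold.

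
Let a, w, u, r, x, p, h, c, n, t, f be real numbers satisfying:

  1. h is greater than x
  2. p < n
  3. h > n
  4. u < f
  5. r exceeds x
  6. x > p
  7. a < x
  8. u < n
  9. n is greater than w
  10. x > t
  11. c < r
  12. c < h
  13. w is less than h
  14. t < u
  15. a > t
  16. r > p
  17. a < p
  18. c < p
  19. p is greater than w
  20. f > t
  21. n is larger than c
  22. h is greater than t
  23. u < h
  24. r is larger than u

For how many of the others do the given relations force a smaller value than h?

The elements the relations force below h are w, t, a, u, c, p, n, x — no chain reaches any other.
That is 8.

8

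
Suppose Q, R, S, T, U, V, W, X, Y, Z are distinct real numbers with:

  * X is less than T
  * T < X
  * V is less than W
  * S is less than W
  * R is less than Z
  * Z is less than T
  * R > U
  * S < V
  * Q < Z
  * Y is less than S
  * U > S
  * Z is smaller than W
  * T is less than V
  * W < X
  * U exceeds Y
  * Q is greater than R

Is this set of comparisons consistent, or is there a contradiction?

inconsistent

We have X < T stated directly, yet also T < V < W < X by chaining the others — so T < X. Contradiction.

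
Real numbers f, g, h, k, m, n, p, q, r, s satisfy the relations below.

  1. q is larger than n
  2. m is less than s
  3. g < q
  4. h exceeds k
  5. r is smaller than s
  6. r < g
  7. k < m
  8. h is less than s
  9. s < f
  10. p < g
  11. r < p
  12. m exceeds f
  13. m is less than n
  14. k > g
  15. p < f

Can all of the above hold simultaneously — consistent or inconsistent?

inconsistent

We have m < s stated directly, yet also s < f < m by chaining the others — so s < m. Contradiction.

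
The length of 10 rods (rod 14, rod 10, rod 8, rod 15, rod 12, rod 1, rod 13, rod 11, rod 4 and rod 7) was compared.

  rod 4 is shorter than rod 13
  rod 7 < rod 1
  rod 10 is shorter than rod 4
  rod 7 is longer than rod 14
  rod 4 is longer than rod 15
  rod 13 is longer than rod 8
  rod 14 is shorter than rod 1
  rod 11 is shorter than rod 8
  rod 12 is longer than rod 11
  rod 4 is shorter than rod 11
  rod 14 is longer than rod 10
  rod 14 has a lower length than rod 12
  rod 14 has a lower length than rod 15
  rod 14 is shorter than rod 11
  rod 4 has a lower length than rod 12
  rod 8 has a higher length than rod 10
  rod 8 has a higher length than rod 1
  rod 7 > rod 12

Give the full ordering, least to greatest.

rod 10 < rod 14 < rod 15 < rod 4 < rod 11 < rod 12 < rod 7 < rod 1 < rod 8 < rod 13

Each adjacent pair is fixed by a given relation: rod 10 < rod 14; rod 14 < rod 15; rod 15 < rod 4; rod 4 < rod 11; rod 11 < rod 12; rod 12 < rod 7; rod 7 < rod 1; rod 1 < rod 8; rod 8 < rod 13. Chaining them end to end gives the full order.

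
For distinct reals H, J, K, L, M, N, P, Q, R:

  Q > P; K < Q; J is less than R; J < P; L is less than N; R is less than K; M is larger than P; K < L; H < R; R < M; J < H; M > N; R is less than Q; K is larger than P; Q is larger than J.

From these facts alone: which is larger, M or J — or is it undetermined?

The relevant relations are J < P; P < K; K < L; L < N; N < M.
Together: J < P < K < L < N < M.
So M is larger.

M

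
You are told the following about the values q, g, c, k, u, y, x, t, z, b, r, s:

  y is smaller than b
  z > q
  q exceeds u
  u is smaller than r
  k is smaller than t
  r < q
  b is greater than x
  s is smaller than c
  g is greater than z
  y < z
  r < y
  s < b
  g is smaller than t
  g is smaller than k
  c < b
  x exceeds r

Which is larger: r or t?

t

Link the given pairs in sequence: r < y; y < z; z < g; g < k; k < t.
Together: r < y < z < g < k < t.
So r < t; t is the larger of the two.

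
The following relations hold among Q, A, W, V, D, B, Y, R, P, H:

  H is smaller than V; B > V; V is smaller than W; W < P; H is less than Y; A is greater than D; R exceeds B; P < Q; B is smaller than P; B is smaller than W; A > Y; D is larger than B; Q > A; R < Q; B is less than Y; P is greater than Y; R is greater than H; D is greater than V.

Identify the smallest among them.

H

V is not least since H < V; B is not least since V < B; Y is not least since H < Y; W is not least since B < W; D is not least since V < D; R is not least since H < R; A is not least since Y < A; P is not least since Y < P; Q is not least since A < Q.
Only H has nothing below it, so H is the smallest.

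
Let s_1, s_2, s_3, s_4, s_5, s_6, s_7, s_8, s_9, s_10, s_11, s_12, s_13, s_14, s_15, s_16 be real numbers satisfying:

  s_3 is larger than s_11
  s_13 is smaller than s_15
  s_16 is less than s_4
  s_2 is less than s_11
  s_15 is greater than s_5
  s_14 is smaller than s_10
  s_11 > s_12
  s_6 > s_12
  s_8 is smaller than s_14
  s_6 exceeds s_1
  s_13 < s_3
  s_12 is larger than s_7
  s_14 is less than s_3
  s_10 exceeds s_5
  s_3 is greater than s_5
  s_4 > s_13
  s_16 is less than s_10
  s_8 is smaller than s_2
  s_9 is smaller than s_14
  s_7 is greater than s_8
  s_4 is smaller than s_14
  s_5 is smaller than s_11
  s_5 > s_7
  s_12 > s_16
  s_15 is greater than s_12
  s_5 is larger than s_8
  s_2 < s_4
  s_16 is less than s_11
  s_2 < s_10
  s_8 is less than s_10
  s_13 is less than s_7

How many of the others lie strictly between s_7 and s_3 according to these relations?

3

The relations place s_7 below s_3. An element lies strictly between them when it is forced above s_7 and also forced below s_3.
Above s_7: {s_5, s_12, s_11, s_6, s_10, s_15}. Below s_3: {s_8, s_13, s_16, s_2, s_9, s_4, s_5, s_12, s_11, s_14}.
Intersection: {s_5, s_12, s_11} — 3.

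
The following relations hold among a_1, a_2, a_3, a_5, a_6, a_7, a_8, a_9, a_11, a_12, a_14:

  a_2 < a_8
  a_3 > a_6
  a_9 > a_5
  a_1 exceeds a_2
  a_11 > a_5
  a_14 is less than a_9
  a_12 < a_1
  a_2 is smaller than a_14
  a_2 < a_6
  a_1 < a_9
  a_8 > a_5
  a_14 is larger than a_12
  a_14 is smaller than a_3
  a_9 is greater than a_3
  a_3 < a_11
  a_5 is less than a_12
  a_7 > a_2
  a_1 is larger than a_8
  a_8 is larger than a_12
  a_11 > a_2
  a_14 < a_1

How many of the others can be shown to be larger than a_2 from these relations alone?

8

Directly above a_2: a_8, a_6, a_14, a_1, a_11, a_7.
One step further: a_3, a_9 (8 so far).
No other element is forced above a_2 by the given relations, so the count is 8.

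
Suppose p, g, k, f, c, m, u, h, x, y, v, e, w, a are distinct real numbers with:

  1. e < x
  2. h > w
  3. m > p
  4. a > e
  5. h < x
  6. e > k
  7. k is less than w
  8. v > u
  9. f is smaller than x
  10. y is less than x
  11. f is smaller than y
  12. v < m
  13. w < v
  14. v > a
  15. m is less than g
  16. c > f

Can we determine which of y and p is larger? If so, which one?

Following every chain through p: above p we get m, g.
y is not reached, and no chain runs the other way from y to p.
So the given relations leave the order of p and y undetermined.

undetermined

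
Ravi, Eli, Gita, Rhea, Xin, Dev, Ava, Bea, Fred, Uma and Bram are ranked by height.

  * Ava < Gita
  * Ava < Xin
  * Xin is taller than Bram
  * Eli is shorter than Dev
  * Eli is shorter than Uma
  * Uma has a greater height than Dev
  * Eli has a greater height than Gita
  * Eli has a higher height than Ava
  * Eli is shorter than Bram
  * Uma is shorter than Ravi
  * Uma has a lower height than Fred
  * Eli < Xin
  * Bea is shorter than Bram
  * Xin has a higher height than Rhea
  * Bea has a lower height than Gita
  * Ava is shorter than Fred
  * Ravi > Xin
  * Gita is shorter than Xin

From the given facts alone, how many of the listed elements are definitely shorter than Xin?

6

Directly below Xin: Rhea, Ava, Gita, Eli, Bram.
One step further: Bea (6 so far).
No other element is forced below Xin by the given relations, so the count is 6.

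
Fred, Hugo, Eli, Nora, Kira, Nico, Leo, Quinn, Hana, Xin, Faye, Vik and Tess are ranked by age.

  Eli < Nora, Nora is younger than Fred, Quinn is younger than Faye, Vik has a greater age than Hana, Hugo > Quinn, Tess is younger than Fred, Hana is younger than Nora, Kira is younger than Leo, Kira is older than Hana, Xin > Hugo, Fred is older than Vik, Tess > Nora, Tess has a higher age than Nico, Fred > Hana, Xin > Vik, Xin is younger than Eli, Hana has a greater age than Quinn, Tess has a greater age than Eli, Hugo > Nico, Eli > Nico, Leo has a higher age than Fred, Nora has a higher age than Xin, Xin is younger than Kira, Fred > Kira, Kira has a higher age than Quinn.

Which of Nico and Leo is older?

Nico < Hugo and Hugo < Xin give Nico < Xin.
Then Xin < Eli extends the chain to Eli.
Then Eli < Nora extends the chain to Nora.
With Nora < Tess: Nico < Hugo < Xin < Eli < Nora < Tess.
With Tess < Fred: Nico < Hugo < Xin < Eli < Nora < Tess < Fred.
With Fred < Leo: Nico < Hugo < Xin < Eli < Nora < Tess < Fred < Leo.
So Nico < Leo; Leo is the older of the two.

Leo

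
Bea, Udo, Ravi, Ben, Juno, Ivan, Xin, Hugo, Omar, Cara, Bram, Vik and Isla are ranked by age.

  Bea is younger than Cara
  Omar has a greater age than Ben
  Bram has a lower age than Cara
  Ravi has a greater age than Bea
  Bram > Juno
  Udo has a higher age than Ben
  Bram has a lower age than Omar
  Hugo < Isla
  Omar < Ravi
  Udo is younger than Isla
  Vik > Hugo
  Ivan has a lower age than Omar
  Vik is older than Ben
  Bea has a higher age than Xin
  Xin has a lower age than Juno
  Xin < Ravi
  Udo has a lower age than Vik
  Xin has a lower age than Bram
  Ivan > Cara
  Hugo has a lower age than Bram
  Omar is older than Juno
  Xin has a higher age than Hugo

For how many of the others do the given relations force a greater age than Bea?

4

From Bea the given relations immediately reach Cara, Ravi.
From those, Ivan — 3 in total.
From those, Omar — 4 in total.
Nothing else is reachable above Bea; 4 in all.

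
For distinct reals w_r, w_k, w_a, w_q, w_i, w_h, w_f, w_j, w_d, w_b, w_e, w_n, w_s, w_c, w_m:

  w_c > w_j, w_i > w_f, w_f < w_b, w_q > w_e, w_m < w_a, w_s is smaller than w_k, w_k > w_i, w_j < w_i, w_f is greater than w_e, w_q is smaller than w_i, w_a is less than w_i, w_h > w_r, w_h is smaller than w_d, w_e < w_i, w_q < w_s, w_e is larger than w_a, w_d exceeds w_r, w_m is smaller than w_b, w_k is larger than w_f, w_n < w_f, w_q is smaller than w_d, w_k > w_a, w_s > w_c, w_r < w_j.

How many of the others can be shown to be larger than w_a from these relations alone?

8

The elements the relations force above w_a are w_e, w_q, w_f, w_d, w_b, w_i, w_s, w_k — no chain reaches any other.
That is 8.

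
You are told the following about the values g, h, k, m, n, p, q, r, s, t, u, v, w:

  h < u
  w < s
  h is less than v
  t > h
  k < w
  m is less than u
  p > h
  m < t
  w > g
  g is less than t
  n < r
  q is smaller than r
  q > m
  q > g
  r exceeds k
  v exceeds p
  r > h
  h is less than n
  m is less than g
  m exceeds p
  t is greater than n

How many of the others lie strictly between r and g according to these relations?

Chaining upward from g reaches: t, w, q, s.
Chaining downward from r reaches: h, p, m, n, k, q.
Strictly between g and r are those in both lists: q — 1 element.

1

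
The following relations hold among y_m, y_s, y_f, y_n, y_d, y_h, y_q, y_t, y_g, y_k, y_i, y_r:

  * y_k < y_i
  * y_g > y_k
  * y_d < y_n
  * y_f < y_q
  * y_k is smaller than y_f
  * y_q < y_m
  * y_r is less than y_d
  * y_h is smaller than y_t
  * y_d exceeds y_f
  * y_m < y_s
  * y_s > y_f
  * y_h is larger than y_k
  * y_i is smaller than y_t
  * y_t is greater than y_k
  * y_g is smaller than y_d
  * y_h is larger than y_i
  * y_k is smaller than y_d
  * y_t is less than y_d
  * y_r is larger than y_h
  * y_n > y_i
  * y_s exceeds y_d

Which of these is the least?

y_k

y_i is not least since y_k < y_i; y_h is not least since y_k < y_h; y_f is not least since y_k < y_f; y_r is not least since y_h < y_r; y_g is not least since y_k < y_g; y_q is not least since y_f < y_q; y_t is not least since y_k < y_t; y_d is not least since y_k < y_d; y_n is not least since y_d < y_n; y_m is not least since y_q < y_m; y_s is not least since y_d < y_s.
Only y_k has nothing below it, so y_k is the least.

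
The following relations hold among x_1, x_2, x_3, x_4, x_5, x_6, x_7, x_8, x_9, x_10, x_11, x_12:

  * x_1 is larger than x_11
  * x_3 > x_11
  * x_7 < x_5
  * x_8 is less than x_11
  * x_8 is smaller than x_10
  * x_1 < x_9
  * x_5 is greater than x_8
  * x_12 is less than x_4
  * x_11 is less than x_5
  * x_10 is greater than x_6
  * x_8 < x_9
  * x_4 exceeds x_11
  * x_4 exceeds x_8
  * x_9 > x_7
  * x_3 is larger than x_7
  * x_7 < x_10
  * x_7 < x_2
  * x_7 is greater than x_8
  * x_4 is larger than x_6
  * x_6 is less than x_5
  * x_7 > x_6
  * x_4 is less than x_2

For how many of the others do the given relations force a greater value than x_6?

7

Directly above x_6: x_7, x_5, x_4, x_10.
One step further: x_9, x_2, x_3 (7 so far).
Nothing else is reachable above x_6; 7 in all.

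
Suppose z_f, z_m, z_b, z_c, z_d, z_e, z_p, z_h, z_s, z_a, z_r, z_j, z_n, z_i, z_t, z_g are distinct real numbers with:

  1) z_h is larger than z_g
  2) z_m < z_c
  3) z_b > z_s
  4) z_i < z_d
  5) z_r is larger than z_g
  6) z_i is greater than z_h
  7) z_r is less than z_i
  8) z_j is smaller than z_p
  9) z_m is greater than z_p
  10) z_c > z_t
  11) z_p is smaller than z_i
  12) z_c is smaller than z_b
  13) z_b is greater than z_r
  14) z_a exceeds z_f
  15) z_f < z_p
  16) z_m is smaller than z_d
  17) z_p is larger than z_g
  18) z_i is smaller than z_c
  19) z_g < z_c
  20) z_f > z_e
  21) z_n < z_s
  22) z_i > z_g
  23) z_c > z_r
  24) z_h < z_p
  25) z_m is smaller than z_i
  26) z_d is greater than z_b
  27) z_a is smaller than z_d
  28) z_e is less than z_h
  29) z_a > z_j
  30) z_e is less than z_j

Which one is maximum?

z_d

z_n is not greatest since z_n < z_s; z_e is not greatest since z_e < z_f; z_g is not greatest since z_g < z_i; z_f is not greatest since z_f < z_p; z_j is not greatest since z_j < z_a; z_h is not greatest since z_h < z_p; z_a is not greatest since z_a < z_d; z_p is not greatest since z_p < z_i; z_m is not greatest since z_m < z_c; z_r is not greatest since z_r < z_b; z_t is not greatest since z_t < z_c; z_i is not greatest since z_i < z_c; z_c is not greatest since z_c < z_b; z_s is not greatest since z_s < z_b; z_b is not greatest since z_b < z_d.
Only z_d has nothing above it, so z_d is the maximum.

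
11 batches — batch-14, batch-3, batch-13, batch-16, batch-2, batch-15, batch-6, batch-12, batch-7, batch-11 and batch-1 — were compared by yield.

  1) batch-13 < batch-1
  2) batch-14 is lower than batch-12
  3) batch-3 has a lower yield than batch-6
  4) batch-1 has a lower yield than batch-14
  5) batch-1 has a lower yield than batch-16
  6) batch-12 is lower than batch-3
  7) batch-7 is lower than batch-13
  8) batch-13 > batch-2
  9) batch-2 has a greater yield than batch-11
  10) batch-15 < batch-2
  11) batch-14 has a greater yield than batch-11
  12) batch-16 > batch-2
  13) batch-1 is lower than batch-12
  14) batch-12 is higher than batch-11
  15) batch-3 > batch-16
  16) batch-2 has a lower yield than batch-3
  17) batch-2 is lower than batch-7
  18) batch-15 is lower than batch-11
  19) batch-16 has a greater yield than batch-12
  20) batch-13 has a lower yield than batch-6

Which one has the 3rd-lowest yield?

Chaining the given pairs: batch-15 < batch-11 < batch-2 < batch-7 < batch-13 < batch-1 < batch-14 < batch-12 < batch-16 < batch-3 < batch-6.
Counting 3 from the smallest end gives batch-2.

batch-2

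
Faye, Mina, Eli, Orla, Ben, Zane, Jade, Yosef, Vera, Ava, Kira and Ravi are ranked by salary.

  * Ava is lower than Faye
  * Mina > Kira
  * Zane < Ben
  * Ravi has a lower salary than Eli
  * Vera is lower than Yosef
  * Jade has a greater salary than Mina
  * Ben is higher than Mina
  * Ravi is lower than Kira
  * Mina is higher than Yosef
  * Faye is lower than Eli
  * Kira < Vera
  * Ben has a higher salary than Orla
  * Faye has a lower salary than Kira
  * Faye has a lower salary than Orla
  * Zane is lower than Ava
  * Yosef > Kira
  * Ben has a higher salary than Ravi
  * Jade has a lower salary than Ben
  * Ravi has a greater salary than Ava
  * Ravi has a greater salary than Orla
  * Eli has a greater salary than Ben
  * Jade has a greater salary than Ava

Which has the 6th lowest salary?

The consecutive relations fix a unique order: Zane < Ava < Faye < Orla < Ravi < Kira < Vera < Yosef < Mina < Jade < Ben < Eli.
The 6th smallest is Kira.

Kira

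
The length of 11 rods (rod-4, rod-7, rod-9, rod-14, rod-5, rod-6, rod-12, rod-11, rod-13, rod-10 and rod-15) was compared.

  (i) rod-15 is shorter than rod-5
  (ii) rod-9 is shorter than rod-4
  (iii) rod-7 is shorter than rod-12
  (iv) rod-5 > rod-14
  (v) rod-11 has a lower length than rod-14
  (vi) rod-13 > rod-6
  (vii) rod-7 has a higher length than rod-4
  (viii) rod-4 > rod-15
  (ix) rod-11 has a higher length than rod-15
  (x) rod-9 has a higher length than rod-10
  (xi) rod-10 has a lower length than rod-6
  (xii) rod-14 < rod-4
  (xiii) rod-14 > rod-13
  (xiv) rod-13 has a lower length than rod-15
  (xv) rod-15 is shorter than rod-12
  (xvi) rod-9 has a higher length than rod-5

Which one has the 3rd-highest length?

rod-4

The consecutive relations fix a unique order: rod-10 < rod-6 < rod-13 < rod-15 < rod-11 < rod-14 < rod-5 < rod-9 < rod-4 < rod-7 < rod-12.
The 3rd largest is rod-4.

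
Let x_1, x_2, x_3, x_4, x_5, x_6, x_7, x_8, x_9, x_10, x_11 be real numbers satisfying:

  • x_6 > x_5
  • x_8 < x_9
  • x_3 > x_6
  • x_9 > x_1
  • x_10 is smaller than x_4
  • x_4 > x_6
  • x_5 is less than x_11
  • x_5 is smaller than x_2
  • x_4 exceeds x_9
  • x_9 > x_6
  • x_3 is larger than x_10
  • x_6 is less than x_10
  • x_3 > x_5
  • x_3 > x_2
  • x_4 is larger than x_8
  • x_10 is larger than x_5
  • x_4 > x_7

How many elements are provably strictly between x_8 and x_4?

The relations place x_8 below x_4. An element lies strictly between them when it is forced above x_8 and also forced below x_4.
Above x_8: {x_9}. Below x_4: {x_5, x_6, x_10, x_1, x_9, x_7}.
Intersection: {x_9} — 1.

1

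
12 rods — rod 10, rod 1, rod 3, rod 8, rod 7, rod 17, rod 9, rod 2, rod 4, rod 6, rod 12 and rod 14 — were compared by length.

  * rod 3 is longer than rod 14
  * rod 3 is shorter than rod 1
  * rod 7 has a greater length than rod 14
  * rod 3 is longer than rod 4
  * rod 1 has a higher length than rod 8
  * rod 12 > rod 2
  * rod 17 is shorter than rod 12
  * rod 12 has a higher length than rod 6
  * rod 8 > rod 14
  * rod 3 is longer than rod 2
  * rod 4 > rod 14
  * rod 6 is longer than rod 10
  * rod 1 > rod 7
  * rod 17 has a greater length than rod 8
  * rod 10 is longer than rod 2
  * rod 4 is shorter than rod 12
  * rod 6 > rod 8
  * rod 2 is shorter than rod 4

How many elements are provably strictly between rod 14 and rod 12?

Chaining upward from rod 14 reaches: rod 4, rod 8, rod 3, rod 7, rod 6, rod 1, rod 17.
Chaining downward from rod 12 reaches: rod 2, rod 10, rod 4, rod 8, rod 6, rod 17.
Strictly between rod 14 and rod 12 are those in both lists: rod 4, rod 8, rod 6, rod 17 — 4 elements.

4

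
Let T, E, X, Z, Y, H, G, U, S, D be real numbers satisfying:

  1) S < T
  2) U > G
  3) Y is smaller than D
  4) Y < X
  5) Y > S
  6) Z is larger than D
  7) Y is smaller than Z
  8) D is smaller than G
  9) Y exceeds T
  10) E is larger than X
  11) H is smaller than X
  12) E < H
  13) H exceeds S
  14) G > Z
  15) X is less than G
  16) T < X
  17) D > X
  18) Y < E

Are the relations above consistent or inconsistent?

inconsistent

Chaining the given relations yields E < H < X, so E < X. But one relation states X < E. These cannot both hold.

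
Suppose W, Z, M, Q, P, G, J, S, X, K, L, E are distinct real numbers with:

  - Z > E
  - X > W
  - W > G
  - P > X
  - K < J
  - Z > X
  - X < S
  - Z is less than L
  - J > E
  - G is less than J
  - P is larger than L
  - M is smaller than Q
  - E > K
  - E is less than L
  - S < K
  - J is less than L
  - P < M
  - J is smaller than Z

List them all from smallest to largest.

G < W < X < S < K < E < J < Z < L < P < M < Q

The consecutive links are each given: G < W; W < X; X < S; S < K; K < E; E < J; J < Z; Z < L; L < P; P < M; M < Q.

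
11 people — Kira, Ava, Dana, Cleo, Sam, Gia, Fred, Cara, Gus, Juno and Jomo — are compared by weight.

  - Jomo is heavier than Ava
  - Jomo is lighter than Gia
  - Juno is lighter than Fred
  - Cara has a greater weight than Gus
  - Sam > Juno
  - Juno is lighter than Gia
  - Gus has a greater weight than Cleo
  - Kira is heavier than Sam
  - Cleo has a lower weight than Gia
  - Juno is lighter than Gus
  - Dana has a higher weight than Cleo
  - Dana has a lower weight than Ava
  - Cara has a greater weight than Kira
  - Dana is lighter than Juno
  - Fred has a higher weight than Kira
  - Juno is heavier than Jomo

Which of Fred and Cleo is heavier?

Cleo < Dana < Ava < Jomo < Juno < Sam < Kira < Fred, by transitivity through Dana, Ava, Jomo, Juno, Sam, Kira.
So Cleo < Fred; Fred is the heavier of the two.

Fred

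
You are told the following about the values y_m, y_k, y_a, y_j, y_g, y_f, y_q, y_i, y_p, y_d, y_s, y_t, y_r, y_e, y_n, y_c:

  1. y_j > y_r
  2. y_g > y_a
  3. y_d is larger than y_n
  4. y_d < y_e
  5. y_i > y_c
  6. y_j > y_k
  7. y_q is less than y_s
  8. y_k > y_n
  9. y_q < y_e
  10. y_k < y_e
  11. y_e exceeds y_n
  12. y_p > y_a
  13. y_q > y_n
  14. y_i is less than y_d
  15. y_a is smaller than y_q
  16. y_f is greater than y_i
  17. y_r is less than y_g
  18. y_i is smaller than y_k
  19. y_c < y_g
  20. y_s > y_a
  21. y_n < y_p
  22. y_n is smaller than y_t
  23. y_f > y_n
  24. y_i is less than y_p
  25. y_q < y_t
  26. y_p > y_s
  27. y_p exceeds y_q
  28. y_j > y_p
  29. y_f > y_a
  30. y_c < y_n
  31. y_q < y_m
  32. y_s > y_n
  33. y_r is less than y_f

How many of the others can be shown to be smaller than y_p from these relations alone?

6

From y_p the given relations immediately reach y_a, y_n, y_i, y_q, y_s.
From those, y_c — 6 in total.
Nothing else is reachable below y_p; 6 in all.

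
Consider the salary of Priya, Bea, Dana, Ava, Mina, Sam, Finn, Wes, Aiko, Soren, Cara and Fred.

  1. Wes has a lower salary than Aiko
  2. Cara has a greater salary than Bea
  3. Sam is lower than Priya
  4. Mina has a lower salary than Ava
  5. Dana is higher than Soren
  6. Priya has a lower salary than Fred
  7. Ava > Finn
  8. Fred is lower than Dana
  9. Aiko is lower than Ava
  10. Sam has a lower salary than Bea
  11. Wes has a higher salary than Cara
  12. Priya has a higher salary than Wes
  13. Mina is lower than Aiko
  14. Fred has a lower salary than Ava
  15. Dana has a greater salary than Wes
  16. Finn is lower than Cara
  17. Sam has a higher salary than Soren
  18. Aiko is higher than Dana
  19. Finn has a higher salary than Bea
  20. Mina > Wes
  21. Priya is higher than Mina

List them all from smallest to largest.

Each adjacent pair is fixed by a given relation: Soren < Sam; Sam < Bea; Bea < Finn; Finn < Cara; Cara < Wes; Wes < Mina; Mina < Priya; Priya < Fred; Fred < Dana; Dana < Aiko; Aiko < Ava. Chaining them end to end gives the full order.

Soren < Sam < Bea < Finn < Cara < Wes < Mina < Priya < Fred < Dana < Aiko < Ava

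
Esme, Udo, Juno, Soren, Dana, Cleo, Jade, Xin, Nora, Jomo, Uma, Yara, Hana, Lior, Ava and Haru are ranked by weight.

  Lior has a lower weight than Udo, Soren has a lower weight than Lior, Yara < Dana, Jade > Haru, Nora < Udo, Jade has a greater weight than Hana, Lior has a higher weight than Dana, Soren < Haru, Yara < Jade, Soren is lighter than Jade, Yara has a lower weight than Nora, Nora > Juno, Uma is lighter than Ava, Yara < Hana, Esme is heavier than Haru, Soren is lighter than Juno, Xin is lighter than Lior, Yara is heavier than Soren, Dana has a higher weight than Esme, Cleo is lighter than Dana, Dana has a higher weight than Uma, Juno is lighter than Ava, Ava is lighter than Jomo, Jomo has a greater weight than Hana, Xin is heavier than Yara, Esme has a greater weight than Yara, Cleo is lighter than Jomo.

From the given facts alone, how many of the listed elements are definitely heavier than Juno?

From Juno the given relations immediately reach Ava, Nora.
From those, Jomo, Udo — 4 in total.
Nothing else is reachable above Juno; 4 in all.

4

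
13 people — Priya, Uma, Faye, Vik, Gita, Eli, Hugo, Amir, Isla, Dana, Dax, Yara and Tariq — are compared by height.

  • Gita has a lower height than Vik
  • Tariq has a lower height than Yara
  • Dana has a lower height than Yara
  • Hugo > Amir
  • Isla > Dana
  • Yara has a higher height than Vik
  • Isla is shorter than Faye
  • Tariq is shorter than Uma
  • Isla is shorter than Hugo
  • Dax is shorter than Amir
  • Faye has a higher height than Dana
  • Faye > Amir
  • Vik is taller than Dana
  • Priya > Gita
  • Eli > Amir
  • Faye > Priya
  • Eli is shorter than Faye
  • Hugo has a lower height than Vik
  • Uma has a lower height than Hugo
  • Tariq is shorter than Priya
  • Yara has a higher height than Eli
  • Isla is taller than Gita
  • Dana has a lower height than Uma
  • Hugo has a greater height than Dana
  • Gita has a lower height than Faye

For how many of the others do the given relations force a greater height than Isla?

4

From Isla the given relations immediately reach Hugo, Faye.
From those, Vik — 3 in total.
From those, Yara — 4 in total.
Nothing else is reachable above Isla; 4 in all.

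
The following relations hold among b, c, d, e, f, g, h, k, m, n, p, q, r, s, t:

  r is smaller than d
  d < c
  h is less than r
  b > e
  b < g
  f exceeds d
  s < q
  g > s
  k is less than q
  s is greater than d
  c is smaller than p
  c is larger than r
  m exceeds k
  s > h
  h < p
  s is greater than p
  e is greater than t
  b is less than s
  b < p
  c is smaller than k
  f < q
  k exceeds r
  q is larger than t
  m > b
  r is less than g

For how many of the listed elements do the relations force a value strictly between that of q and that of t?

4

The relations place t below q. An element lies strictly between them when it is forced above t and also forced below q.
Above t: {e, b, p, s, g, m}. Below q: {e, h, r, b, d, c, p, k, s, f}.
Intersection: {e, b, p, s} — 4.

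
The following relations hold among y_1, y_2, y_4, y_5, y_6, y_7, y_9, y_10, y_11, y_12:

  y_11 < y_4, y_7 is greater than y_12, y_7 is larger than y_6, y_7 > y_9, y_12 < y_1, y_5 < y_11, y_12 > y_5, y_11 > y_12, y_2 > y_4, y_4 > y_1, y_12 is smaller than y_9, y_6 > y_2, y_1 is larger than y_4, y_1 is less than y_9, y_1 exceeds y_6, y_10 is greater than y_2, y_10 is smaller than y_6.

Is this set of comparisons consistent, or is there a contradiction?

We have y_1 < y_4 stated directly, yet also y_4 < y_2 < y_10 < y_6 < y_1 by chaining the others — so y_4 < y_1. Contradiction.

inconsistent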